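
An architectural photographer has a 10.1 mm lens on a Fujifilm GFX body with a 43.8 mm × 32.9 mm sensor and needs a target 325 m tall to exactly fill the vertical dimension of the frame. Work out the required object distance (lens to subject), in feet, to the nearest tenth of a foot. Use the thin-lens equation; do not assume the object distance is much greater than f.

327.4 ft

W: 325 m = 325000 mm.
Magnification m = h/W = dᵢ/dₒ; combined with 1/f = 1/dₒ + 1/dᵢ this gives dₒ = f·(1 + W/h).
dₒ = 10.1 mm × (1 + 325000/32.9) = 10.1 × 9879.4195 ≈ 99782.136 mm = 99782.136/304.8 ft = 327.369 ft.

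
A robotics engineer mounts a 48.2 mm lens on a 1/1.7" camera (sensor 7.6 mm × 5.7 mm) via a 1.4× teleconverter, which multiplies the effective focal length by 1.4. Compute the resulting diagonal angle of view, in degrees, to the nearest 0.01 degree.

Effective focal length f = 48.2 × 1.4 = 67.48 mm.
Sensor diagonal = √(7.6² + 5.7²) = √90.2500 ≈ 9.5000 mm.
α = 2·arctan(9.500 / (2 × 67.48)) = 2·arctan(0.07039) ≈ 8.0530°.

8.05°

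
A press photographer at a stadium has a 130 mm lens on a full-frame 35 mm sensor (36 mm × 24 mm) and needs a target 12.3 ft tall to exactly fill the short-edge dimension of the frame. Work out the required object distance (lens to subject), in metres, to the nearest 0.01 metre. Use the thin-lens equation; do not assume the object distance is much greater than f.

W: 12.3 ft × 304.8 mm/ft = 3749.04 mm.
Magnification m = h/W = dᵢ/dₒ; combined with 1/f = 1/dₒ + 1/dᵢ this gives dₒ = f·(1 + W/h).
dₒ = 130 mm × (1 + 3749.04/24) = 130 × 157.2100 ≈ 20437.299 mm = 20.4373 m.

20.44 m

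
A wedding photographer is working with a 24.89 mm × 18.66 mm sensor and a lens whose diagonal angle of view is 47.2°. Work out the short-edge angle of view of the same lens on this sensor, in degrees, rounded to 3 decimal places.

29.370°

Sensor diagonal = √(24.89² + 18.66²) = √967.7077 ≈ 31.1080 mm.
From the diagonal AOV: f = 31.1080 / (2·tan(23.6°)) = 31.1080 / 0.87378 ≈ 35.6017 mm.
Short-edge AOV = 2·arctan(18.66 / (2 × 35.6017)) = 2·arctan(0.26207) ≈ 29.3701°.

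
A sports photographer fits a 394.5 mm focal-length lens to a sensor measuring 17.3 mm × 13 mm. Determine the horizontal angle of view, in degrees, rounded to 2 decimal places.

2.51°

Angle of view α = 2·arctan(w/2f) with w = 17.3 mm and f = 394.5 mm.
w/2f = 0.02193; arctan(0.02193) ≈ 1.2561°, so α ≈ 2.5122°.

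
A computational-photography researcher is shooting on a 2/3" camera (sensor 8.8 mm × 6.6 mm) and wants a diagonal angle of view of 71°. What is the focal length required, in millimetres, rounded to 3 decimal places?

7.711 mm

Sensor diagonal = √(8.8² + 6.6²) = √121.0000 ≈ 11.0000 mm.
From α = 2·arctan(d/2f) we get f = d / (2·tan(α/2)).
With d = 11.0000 mm and α/2 = 35.5°, tan(α/2) ≈ 0.71329, so f ≈ 11.0000 / 1.42659 ≈ 7.7107 mm.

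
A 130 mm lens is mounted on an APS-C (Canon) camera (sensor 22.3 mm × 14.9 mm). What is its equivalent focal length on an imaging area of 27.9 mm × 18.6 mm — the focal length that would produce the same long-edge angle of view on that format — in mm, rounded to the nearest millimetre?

163 mm

Equal angle of view means equal width/f ratio, so f₂ = f₁ · (width₂/width₁) = 130 × 27.9/22.3.
f₂ = 130 × 1.25112 ≈ 162.646 mm.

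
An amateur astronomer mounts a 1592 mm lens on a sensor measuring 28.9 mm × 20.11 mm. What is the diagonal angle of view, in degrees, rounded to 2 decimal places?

Sensor diagonal = √(28.9² + 20.11²) = √1239.6221 ≈ 35.2083 mm.
Angle of view α = 2·arctan(d/2f) with d = 35.2083 mm and f = 1592 mm.
d/2f = 0.01106; arctan(0.01106) ≈ 0.6335°, so α ≈ 1.2671°.

1.27°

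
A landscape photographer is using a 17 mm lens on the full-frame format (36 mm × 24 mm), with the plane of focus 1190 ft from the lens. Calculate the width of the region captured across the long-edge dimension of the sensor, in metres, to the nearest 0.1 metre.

768.1 m

dₒ: 1190 ft × 304.8 mm/ft = 362711.99 mm.
Similar triangles through the lens centre give W/dₒ = w/dᵢ; with 1/f = 1/dₒ + 1/dᵢ this gives W = w·(dₒ − f)/f.
W = 36 mm × (362712 − 17) / 17 = 36 × 21334.9993 ≈ 768059.975 mm = 768.06 m.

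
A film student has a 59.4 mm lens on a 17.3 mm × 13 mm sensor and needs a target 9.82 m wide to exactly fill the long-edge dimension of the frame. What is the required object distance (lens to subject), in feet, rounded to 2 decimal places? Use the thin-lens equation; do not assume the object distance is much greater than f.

W: 9.82 m = 9820 mm.
Magnification m = w/W = dᵢ/dₒ; combined with 1/f = 1/dₒ + 1/dᵢ this gives dₒ = f·(1 + W/w).
dₒ = 59.4 mm × (1 + 9820/17.3) = 59.4 × 568.6301 ≈ 33776.625 mm = 33776.625/304.8 ft = 110.816 ft.

110.82 ft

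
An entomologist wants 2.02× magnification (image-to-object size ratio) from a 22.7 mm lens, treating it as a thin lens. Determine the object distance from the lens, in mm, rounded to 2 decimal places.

With m = dᵢ/dₒ and 1/f = 1/dₒ + 1/dᵢ, substituting dᵢ = m·dₒ gives 1/f = (1 + 1/m)/dₒ, hence dₒ = f·(1 + 1/m).
dₒ = 22.7 × (1 + 1/2.02) = 22.7 × 1.49505 ≈ 33.938 mm.

33.94 mm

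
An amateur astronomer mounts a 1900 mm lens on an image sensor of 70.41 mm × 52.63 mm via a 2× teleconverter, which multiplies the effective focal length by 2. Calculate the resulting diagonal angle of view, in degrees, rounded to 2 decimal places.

1.33°

Effective focal length f = 1900 × 2 = 3800 mm.
Sensor diagonal = √(70.41² + 52.63²) = √7727.4850 ≈ 87.9061 mm.
α = 2·arctan(87.906 / (2 × 3800)) = 2·arctan(0.01157) ≈ 1.3254°.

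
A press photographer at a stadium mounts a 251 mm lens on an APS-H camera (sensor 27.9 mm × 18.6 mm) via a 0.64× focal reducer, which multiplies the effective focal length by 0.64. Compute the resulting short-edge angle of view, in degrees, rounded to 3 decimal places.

Effective focal length f = 251 × 0.64 = 160.64 mm.
α = 2·arctan(18.6 / (2 × 160.64)) = 2·arctan(0.05789) ≈ 6.6267°.

6.627°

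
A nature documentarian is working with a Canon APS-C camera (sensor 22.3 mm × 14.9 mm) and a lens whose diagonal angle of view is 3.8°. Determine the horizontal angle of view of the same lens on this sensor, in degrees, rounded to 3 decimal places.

Sensor diagonal = √(22.3² + 14.9²) = √719.3000 ≈ 26.8198 mm.
From the diagonal AOV: f = 26.8198 / (2·tan(1.9°)) = 26.8198 / 0.06635 ≈ 404.2359 mm.
Horizontal AOV = 2·arctan(22.3 / (2 × 404.2359)) = 2·arctan(0.02758) ≈ 3.1600°.

3.160°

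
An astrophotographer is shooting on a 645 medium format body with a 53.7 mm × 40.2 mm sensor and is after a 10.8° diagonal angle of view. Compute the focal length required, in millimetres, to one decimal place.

354.8 mm

Sensor diagonal = √(53.7² + 40.2²) = √4499.7300 ≈ 67.0800 mm.
From α = 2·arctan(d/2f) we get f = d / (2·tan(α/2)).
With d = 67.0800 mm and α/2 = 5.4°, tan(α/2) ≈ 0.09453, so f ≈ 67.0800 / 0.18906 ≈ 354.8163 mm.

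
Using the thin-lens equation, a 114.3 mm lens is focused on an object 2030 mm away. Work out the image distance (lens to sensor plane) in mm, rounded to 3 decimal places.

121.120 mm

1/dᵢ = 1/f − 1/dₒ = 1/114.3 − 1/2030 = 0.0082563 mm⁻¹.
dᵢ = 1/0.0082563 ≈ 121.1197 mm.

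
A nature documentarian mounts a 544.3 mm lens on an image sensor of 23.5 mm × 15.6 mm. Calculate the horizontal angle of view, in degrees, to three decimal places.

2.473°

Angle of view α = 2·arctan(w/2f) with w = 23.5 mm and f = 544.3 mm.
w/2f = 0.02159; arctan(0.02159) ≈ 1.2367°, so α ≈ 2.4733°.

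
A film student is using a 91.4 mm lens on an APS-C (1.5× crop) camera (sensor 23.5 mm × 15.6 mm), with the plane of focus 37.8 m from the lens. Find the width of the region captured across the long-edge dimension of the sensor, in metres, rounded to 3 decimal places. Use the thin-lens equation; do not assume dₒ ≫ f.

9.695 m

dₒ: 37.8 m = 37800 mm.
Similar triangles through the lens centre give W/dₒ = w/dᵢ; with 1/f = 1/dₒ + 1/dᵢ this gives W = w·(dₒ − f)/f.
W = 23.5 mm × (37800 − 91.4) / 91.4 = 23.5 × 412.5667 ≈ 9695.318 mm = 9.69532 m.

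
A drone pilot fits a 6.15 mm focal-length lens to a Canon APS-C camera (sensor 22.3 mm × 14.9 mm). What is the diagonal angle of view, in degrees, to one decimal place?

Sensor diagonal = √(22.3² + 14.9²) = √719.3000 ≈ 26.8198 mm.
Angle of view α = 2·arctan(d/2f) with d = 26.8198 mm and f = 6.15 mm.
d/2f = 2.18047; arctan(2.18047) ≈ 65.3630°, so α ≈ 130.7260°.

130.7°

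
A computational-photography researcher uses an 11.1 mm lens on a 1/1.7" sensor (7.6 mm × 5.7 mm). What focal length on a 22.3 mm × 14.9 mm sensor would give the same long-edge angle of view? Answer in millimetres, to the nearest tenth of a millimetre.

32.6 mm

Equal angle of view means equal width/f ratio, so f₂ = f₁ · (width₂/width₁) = 11.1 × 22.3/7.6.
f₂ = 11.1 × 2.93421 ≈ 32.570 mm.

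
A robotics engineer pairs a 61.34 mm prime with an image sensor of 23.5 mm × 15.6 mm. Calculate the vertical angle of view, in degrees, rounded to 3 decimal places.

14.494°

Angle of view α = 2·arctan(h/2f) with h = 15.6 mm and f = 61.34 mm.
h/2f = 0.12716; arctan(0.12716) ≈ 7.2468°, so α ≈ 14.4937°.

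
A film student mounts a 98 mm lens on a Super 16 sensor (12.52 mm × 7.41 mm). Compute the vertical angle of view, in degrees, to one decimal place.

Angle of view α = 2·arctan(h/2f) with h = 7.41 mm and f = 98 mm.
h/2f = 0.03781; arctan(0.03781) ≈ 2.1651°, so α ≈ 4.3302°.

4.3°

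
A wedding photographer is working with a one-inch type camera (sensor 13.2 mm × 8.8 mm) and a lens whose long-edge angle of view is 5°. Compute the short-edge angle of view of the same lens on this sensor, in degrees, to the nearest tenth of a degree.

From the long-edge AOV: f = 13.2 / (2·tan(2.5°)) = 13.2 / 0.08732 ≈ 151.1649 mm.
Short-edge AOV = 2·arctan(8.8 / (2 × 151.1649)) = 2·arctan(0.02911) ≈ 3.3345°.

3.3°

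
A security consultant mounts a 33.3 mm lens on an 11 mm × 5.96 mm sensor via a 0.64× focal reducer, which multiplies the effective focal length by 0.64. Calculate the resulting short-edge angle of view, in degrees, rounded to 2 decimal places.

Effective focal length f = 33.3 × 0.64 = 21.312 mm.
α = 2·arctan(5.96 / (2 × 21.312)) = 2·arctan(0.13983) ≈ 15.9198°.

15.92°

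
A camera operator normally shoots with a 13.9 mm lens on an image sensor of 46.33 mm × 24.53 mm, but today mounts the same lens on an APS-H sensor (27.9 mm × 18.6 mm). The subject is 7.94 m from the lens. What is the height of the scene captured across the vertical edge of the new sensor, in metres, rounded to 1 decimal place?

10.6 m

The focal length stays 13.9 mm; the relevant sensor dimension is now h = 18.6 mm. Object distance dₒ = 7.94 m = 7940 mm.
Thin-lens field height W = h·(dₒ − f)/f = 18.6 × (7940 − 13.9)/13.9 ≈ 10606.148 mm = 10.6061 m.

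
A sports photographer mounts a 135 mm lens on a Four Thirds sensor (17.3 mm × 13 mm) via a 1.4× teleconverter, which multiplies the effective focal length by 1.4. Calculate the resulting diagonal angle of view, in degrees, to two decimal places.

Effective focal length f = 135 × 1.4 = 189 mm.
Sensor diagonal = √(17.3² + 13²) = √468.2900 ≈ 21.6400 mm.
α = 2·arctan(21.640 / (2 × 189)) = 2·arctan(0.05725) ≈ 6.5531°.

6.55°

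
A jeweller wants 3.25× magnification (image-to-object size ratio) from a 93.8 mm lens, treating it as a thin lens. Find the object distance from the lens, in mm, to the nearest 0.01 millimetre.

122.66 mm

With m = dᵢ/dₒ and 1/f = 1/dₒ + 1/dᵢ, substituting dᵢ = m·dₒ gives 1/f = (1 + 1/m)/dₒ, hence dₒ = f·(1 + 1/m).
dₒ = 93.8 × (1 + 1/3.25) = 93.8 × 1.30769 ≈ 122.662 mm.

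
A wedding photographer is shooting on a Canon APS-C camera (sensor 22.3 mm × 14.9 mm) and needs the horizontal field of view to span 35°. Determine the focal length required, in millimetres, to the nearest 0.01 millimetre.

35.36 mm

From α = 2·arctan(w/2f) we get f = w / (2·tan(α/2)).
With w = 22.3 mm and α/2 = 17.5°, tan(α/2) ≈ 0.31530, so f ≈ 22.3 / 0.63060 ≈ 35.3633 mm.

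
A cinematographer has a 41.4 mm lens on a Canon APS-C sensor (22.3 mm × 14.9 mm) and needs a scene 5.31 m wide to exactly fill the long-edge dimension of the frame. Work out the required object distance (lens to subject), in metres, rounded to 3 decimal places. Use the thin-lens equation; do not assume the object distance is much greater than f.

9.899 m

W: 5.31 m = 5310 mm.
Magnification m = w/W = dᵢ/dₒ; combined with 1/f = 1/dₒ + 1/dᵢ this gives dₒ = f·(1 + W/w).
dₒ = 41.4 mm × (1 + 5310/22.3) = 41.4 × 239.1166 ≈ 9899.427 mm = 9.89943 m.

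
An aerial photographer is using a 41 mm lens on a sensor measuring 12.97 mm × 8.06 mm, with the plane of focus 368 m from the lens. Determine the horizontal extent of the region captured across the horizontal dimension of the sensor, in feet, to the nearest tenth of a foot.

dₒ: 368 m = 368000 mm.
Similar triangles through the lens centre give W/dₒ = w/dᵢ; with 1/f = 1/dₒ + 1/dᵢ this gives W = w·(dₒ − f)/f.
W = 12.97 mm × (368000 − 41) / 41 = 12.97 × 8974.6098 ≈ 116400.689 mm = 116400.689/304.8 ft = 381.892 ft.

381.9 ft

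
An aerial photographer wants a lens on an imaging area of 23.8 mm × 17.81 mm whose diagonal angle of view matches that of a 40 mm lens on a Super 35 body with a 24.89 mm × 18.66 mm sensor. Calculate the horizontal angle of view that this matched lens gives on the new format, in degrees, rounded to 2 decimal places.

Sensor diagonal = √(24.89² + 18.66²) = √967.7077 ≈ 31.1080 mm.
Sensor diagonal = √(23.8² + 17.81²) = √883.6361 ≈ 29.7260 mm.
Equal diagonal AOV ⇒ f₂ = f₁ · 29.7260/31.1080 = 40 × 0.95557 ≈ 38.2230 mm.
Horizontal AOV on the new format = 2·arctan(23.8 / (2 × 38.2230)) = 2·arctan(0.31133) ≈ 34.5860°.

34.59°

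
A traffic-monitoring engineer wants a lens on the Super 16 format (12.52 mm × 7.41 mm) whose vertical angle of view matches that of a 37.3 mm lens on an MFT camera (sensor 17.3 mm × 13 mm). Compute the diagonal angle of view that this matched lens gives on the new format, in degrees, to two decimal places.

37.78°

Equal vertical AOV ⇒ f₂ = f₁ · 7.41/13 = 37.3 × 0.57000 ≈ 21.2610 mm.
Sensor diagonal = √(12.52² + 7.41²) = √211.6585 ≈ 14.5485 mm.
Diagonal AOV on the new format = 2·arctan(14.5485 / (2 × 21.2610)) = 2·arctan(0.34214) ≈ 37.7758°.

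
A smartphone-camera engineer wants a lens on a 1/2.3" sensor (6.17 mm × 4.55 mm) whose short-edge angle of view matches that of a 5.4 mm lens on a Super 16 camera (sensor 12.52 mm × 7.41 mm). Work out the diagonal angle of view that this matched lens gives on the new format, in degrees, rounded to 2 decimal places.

Equal short-edge AOV ⇒ f₂ = f₁ · 4.55/7.41 = 5.4 × 0.61404 ≈ 3.3158 mm.
Sensor diagonal = √(6.17² + 4.55²) = √58.7714 ≈ 7.6663 mm.
Diagonal AOV on the new format = 2·arctan(7.6663 / (2 × 3.3158)) = 2·arctan(1.15602) ≈ 98.2781°.

98.28°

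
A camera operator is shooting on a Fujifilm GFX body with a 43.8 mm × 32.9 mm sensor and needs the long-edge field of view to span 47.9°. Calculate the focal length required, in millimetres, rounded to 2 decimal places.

From α = 2·arctan(w/2f) we get f = w / (2·tan(α/2)).
With w = 43.8 mm and α/2 = 23.95°, tan(α/2) ≈ 0.44418, so f ≈ 43.8 / 0.88837 ≈ 49.3040 mm.

49.30 mm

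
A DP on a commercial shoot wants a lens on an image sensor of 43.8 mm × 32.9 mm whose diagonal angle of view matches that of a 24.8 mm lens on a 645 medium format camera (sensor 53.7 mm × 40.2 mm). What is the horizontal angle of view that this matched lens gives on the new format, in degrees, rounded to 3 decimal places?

Sensor diagonal = √(53.7² + 40.2²) = √4499.7300 ≈ 67.0800 mm.
Sensor diagonal = √(43.8² + 32.9²) = √3000.8500 ≈ 54.7800 mm.
Equal diagonal AOV ⇒ f₂ = f₁ · 54.7800/67.0800 = 24.8 × 0.81664 ≈ 20.2526 mm.
Horizontal AOV on the new format = 2·arctan(43.8 / (2 × 20.2526)) = 2·arctan(1.08134) ≈ 94.4762°.

94.476°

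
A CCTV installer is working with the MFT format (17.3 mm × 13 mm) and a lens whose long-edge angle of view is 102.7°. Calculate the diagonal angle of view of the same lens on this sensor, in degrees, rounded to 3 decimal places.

114.816°

From the long-edge AOV: f = 17.3 / (2·tan(51.35°)) = 17.3 / 2.50088 ≈ 6.9176 mm.
Sensor diagonal = √(17.3² + 13²) = √468.2900 ≈ 21.6400 mm.
Diagonal AOV = 2·arctan(21.6400 / (2 × 6.9176)) = 2·arctan(1.56413) ≈ 114.8159°.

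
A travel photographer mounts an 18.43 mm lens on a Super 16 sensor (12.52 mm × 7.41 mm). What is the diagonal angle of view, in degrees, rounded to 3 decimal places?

Sensor diagonal = √(12.52² + 7.41²) = √211.6585 ≈ 14.5485 mm.
Angle of view α = 2·arctan(d/2f) with d = 14.5485 mm and f = 18.43 mm.
d/2f = 0.39470; arctan(0.39470) ≈ 21.5389°, so α ≈ 43.0779°.

43.078°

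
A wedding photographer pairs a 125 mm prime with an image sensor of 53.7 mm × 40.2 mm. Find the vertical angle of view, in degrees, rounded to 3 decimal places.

18.270°

Angle of view α = 2·arctan(h/2f) with h = 40.2 mm and f = 125 mm.
h/2f = 0.16080; arctan(0.16080) ≈ 9.1350°, so α ≈ 18.2699°.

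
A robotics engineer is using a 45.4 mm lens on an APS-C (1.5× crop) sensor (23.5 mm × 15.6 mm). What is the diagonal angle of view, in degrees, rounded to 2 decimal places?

Sensor diagonal = √(23.5² + 15.6²) = √795.6100 ≈ 28.2066 mm.
Angle of view α = 2·arctan(d/2f) with d = 28.2066 mm and f = 45.4 mm.
d/2f = 0.31064; arctan(0.31064) ≈ 17.2571°, so α ≈ 34.5143°.

34.51°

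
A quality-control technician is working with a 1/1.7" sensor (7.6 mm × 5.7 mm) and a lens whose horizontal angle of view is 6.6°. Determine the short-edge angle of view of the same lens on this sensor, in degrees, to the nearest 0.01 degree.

From the horizontal AOV: f = 7.6 / (2·tan(3.3°)) = 7.6 / 0.11532 ≈ 65.9040 mm.
Short-edge AOV = 2·arctan(5.7 / (2 × 65.9040)) = 2·arctan(0.04324) ≈ 4.9524°.

4.95°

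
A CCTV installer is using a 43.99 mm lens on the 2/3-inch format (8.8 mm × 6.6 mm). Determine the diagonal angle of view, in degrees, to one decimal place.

Sensor diagonal = √(8.8² + 6.6²) = √121.0000 ≈ 11.0000 mm.
Angle of view α = 2·arctan(d/2f) with d = 11.0000 mm and f = 43.99 mm.
d/2f = 0.12503; arctan(0.12503) ≈ 7.1266°, so α ≈ 14.2532°.

14.3°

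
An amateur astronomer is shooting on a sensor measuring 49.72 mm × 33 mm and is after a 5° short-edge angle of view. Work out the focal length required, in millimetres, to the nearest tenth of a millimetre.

From α = 2·arctan(h/2f) we get f = h / (2·tan(α/2)).
With h = 33 mm and α/2 = 2.5°, tan(α/2) ≈ 0.04366, so f ≈ 33 / 0.08732 ≈ 377.9121 mm.

377.9 mm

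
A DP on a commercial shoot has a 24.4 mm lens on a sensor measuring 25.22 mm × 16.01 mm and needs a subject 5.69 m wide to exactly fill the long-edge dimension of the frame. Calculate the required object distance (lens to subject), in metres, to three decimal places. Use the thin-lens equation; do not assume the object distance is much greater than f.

5.529 m

W: 5.69 m = 5690 mm.
Magnification m = w/W = dᵢ/dₒ; combined with 1/f = 1/dₒ + 1/dᵢ this gives dₒ = f·(1 + W/w).
dₒ = 24.4 mm × (1 + 5690/25.22) = 24.4 × 226.6146 ≈ 5529.396 mm = 5.5294 m.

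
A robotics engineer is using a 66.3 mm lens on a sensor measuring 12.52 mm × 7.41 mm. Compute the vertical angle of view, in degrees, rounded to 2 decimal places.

Angle of view α = 2·arctan(h/2f) with h = 7.41 mm and f = 66.3 mm.
h/2f = 0.05588; arctan(0.05588) ≈ 3.1985°, so α ≈ 6.3970°.

6.40°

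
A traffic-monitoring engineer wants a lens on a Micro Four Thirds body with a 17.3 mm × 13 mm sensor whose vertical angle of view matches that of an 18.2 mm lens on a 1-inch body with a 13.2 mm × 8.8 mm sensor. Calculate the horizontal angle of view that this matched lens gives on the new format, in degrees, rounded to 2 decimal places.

Equal vertical AOV ⇒ f₂ = f₁ · 13/8.8 = 18.2 × 1.47727 ≈ 26.8864 mm.
Horizontal AOV on the new format = 2·arctan(17.3 / (2 × 26.8864)) = 2·arctan(0.32172) ≈ 35.6685°.

35.67°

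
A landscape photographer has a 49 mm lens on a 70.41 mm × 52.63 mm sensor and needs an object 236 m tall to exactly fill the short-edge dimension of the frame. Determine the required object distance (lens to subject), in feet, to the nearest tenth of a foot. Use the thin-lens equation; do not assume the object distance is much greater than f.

W: 236 m = 236000 mm.
Magnification m = h/W = dᵢ/dₒ; combined with 1/f = 1/dₒ + 1/dᵢ this gives dₒ = f·(1 + W/h).
dₒ = 49 mm × (1 + 236000/52.63) = 49 × 4485.1345 ≈ 219771.592 mm = 219771.592/304.8 ft = 721.035 ft.

721.0 ft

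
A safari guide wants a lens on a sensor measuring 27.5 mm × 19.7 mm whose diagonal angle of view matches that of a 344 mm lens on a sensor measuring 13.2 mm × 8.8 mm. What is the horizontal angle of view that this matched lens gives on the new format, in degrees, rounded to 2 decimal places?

2.15°

Sensor diagonal = √(13.2² + 8.8²) = √251.6800 ≈ 15.8644 mm.
Sensor diagonal = √(27.5² + 19.7²) = √1144.3400 ≈ 33.8281 mm.
Equal diagonal AOV ⇒ f₂ = f₁ · 33.8281/15.8644 = 344 × 2.13232 ≈ 733.5194 mm.
Horizontal AOV on the new format = 2·arctan(27.5 / (2 × 733.5194)) = 2·arctan(0.01875) ≈ 2.1478°.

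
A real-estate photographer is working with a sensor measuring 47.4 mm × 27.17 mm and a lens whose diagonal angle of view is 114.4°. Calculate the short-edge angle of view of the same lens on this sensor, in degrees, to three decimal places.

Sensor diagonal = √(47.4² + 27.17²) = √2984.9689 ≈ 54.6349 mm.
From the diagonal AOV: f = 54.6349 / (2·tan(57.2°)) = 54.6349 / 3.10339 ≈ 17.6049 mm.
Short-edge AOV = 2·arctan(27.17 / (2 × 17.6049)) = 2·arctan(0.77166) ≈ 75.3119°.

75.312°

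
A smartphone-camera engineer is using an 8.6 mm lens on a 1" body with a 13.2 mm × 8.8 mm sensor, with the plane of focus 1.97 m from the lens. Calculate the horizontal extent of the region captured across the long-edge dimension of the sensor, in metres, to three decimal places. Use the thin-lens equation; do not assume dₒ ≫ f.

3.011 m

dₒ: 1.97 m = 1970 mm.
Similar triangles through the lens centre give W/dₒ = w/dᵢ; with 1/f = 1/dₒ + 1/dᵢ this gives W = w·(dₒ − f)/f.
W = 13.2 mm × (1970 − 8.6) / 8.6 = 13.2 × 228.0698 ≈ 3010.521 mm = 3.01052 m.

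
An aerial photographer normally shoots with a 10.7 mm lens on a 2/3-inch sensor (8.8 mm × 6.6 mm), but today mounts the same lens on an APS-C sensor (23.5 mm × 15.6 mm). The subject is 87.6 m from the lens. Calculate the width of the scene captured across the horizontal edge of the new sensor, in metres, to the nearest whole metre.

The focal length stays 10.7 mm; the relevant sensor dimension is now w = 23.5 mm. Object distance dₒ = 87.6 m = 87600 mm.
Thin-lens field width W = w·(dₒ − f)/f = 23.5 × (87600 − 10.7)/10.7 ≈ 192369.023 mm = 192.369 m.

192 m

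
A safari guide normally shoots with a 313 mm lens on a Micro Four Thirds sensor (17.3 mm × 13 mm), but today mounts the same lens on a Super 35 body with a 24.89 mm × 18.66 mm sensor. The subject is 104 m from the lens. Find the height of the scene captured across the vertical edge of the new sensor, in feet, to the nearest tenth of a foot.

The focal length stays 313 mm; the relevant sensor dimension is now h = 18.66 mm. Object distance dₒ = 104 m = 104000 mm.
Thin-lens field height W = h·(dₒ − f)/f = 18.66 × (104000 − 313)/313 ≈ 6181.468 mm = 6181.468/304.8 ft = 20.2804 ft.

20.3 ft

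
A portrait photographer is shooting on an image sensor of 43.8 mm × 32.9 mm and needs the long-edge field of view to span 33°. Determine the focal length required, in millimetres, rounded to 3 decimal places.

73.933 mm

From α = 2·arctan(w/2f) we get f = w / (2·tan(α/2)).
With w = 43.8 mm and α/2 = 16.5°, tan(α/2) ≈ 0.29621, so f ≈ 43.8 / 0.59243 ≈ 73.9332 mm.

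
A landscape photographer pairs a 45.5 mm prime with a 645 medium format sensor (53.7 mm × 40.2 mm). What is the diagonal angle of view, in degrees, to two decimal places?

72.79°

Sensor diagonal = √(53.7² + 40.2²) = √4499.7300 ≈ 67.0800 mm.
Angle of view α = 2·arctan(d/2f) with d = 67.0800 mm and f = 45.5 mm.
d/2f = 0.73714; arctan(0.73714) ≈ 36.3955°, so α ≈ 72.7911°.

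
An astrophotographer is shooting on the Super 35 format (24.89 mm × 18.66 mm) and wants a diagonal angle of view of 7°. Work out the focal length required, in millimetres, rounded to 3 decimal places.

254.306 mm

Sensor diagonal = √(24.89² + 18.66²) = √967.7077 ≈ 31.1080 mm.
From α = 2·arctan(d/2f) we get f = d / (2·tan(α/2)).
With d = 31.1080 mm and α/2 = 3.5°, tan(α/2) ≈ 0.06116, so f ≈ 31.1080 / 0.12233 ≈ 254.3057 mm.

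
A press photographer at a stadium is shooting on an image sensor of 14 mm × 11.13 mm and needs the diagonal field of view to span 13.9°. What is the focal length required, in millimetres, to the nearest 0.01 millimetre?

73.36 mm

Sensor diagonal = √(14² + 11.13²) = √319.8769 ≈ 17.8851 mm.
From α = 2·arctan(d/2f) we get f = d / (2·tan(α/2)).
With d = 17.8851 mm and α/2 = 6.95°, tan(α/2) ≈ 0.12190, so f ≈ 17.8851 / 0.24380 ≈ 73.3604 mm.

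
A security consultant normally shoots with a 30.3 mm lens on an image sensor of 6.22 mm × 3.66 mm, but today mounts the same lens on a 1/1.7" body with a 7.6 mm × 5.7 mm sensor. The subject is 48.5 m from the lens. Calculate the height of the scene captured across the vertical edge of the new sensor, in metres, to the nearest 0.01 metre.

9.12 m

The focal length stays 30.3 mm; the relevant sensor dimension is now h = 5.7 mm. Object distance dₒ = 48.5 m = 48500 mm.
Thin-lens field height W = h·(dₒ − f)/f = 5.7 × (48500 − 30.3)/30.3 ≈ 9118.062 mm = 9.11806 m.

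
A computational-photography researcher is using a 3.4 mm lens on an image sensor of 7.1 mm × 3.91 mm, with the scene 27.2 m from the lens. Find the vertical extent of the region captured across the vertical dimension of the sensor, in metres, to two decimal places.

31.28 m

dₒ: 27.2 m = 27200 mm.
Similar triangles through the lens centre give W/dₒ = h/dᵢ; with 1/f = 1/dₒ + 1/dᵢ this gives W = h·(dₒ − f)/f.
W = 3.91 mm × (27200 − 3.4) / 3.4 = 3.91 × 7999.0000 ≈ 31276.090 mm = 31.2761 m.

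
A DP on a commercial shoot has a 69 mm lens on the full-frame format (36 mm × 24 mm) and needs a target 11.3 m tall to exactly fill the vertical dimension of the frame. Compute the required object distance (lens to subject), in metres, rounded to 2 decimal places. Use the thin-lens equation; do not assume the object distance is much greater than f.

W: 11.3 m = 11300 mm.
Magnification m = h/W = dᵢ/dₒ; combined with 1/f = 1/dₒ + 1/dᵢ this gives dₒ = f·(1 + W/h).
dₒ = 69 mm × (1 + 11300/24) = 69 × 471.8333 ≈ 32556.500 mm = 32.5565 m.

32.56 m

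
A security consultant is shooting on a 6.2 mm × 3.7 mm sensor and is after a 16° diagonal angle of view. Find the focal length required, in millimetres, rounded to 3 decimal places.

25.687 mm

Sensor diagonal = √(6.2² + 3.7²) = √52.1300 ≈ 7.2201 mm.
From α = 2·arctan(d/2f) we get f = d / (2·tan(α/2)).
With d = 7.2201 mm and α/2 = 8°, tan(α/2) ≈ 0.14054, so f ≈ 7.2201 / 0.28108 ≈ 25.6869 mm.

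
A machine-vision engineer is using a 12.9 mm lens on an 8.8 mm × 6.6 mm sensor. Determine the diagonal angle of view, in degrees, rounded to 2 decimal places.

Sensor diagonal = √(8.8² + 6.6²) = √121.0000 ≈ 11.0000 mm.
Angle of view α = 2·arctan(d/2f) with d = 11.0000 mm and f = 12.9 mm.
d/2f = 0.42636; arctan(0.42636) ≈ 23.0913°, so α ≈ 46.1826°.

46.18°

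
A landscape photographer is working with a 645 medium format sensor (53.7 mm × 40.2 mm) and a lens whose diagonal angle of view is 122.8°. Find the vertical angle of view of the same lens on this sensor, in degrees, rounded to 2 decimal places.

Sensor diagonal = √(53.7² + 40.2²) = √4499.7300 ≈ 67.0800 mm.
From the diagonal AOV: f = 67.0800 / (2·tan(61.4°)) = 67.0800 / 3.66826 ≈ 18.2866 mm.
Vertical AOV = 2·arctan(40.2 / (2 × 18.2866)) = 2·arctan(1.09916) ≈ 95.4093°.

95.41°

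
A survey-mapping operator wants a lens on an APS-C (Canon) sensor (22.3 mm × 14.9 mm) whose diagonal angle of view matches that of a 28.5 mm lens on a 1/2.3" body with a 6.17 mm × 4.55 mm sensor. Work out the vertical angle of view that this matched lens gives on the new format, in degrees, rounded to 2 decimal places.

Sensor diagonal = √(6.17² + 4.55²) = √58.7714 ≈ 7.6663 mm.
Sensor diagonal = √(22.3² + 14.9²) = √719.3000 ≈ 26.8198 mm.
Equal diagonal AOV ⇒ f₂ = f₁ · 26.8198/7.6663 = 28.5 × 3.49842 ≈ 99.7050 mm.
Vertical AOV on the new format = 2·arctan(14.9 / (2 × 99.7050)) = 2·arctan(0.07472) ≈ 8.5464°.

8.55°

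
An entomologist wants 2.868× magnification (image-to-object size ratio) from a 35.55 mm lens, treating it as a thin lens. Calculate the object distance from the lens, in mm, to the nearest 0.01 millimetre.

With m = dᵢ/dₒ and 1/f = 1/dₒ + 1/dᵢ, substituting dᵢ = m·dₒ gives 1/f = (1 + 1/m)/dₒ, hence dₒ = f·(1 + 1/m).
dₒ = 35.55 × (1 + 1/2.868) = 35.55 × 1.34868 ≈ 47.945 mm.

47.95 mm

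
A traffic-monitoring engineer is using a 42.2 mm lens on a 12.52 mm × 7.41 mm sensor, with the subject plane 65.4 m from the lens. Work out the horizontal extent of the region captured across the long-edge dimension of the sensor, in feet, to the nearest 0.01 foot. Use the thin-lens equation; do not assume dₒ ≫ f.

63.62 ft

dₒ: 65.4 m = 65400 mm.
Similar triangles through the lens centre give W/dₒ = w/dᵢ; with 1/f = 1/dₒ + 1/dᵢ this gives W = w·(dₒ − f)/f.
W = 12.52 mm × (65400 − 42.2) / 42.2 = 12.52 × 1548.7630 ≈ 19390.513 mm = 19390.513/304.8 ft = 63.6172 ft.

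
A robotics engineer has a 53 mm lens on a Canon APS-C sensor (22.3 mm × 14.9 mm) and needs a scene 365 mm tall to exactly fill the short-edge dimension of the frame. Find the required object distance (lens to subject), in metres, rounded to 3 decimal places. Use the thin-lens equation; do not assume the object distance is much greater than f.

1.351 m

Magnification m = h/W = dᵢ/dₒ; combined with 1/f = 1/dₒ + 1/dᵢ this gives dₒ = f·(1 + W/h).
dₒ = 53 mm × (1 + 365/14.9) = 53 × 25.4966 ≈ 1351.322 mm = 1.35132 m.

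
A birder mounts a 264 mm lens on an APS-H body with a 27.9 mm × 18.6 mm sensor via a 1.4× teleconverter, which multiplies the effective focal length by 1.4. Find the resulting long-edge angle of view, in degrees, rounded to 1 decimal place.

4.3°

Effective focal length f = 264 × 1.4 = 369.6 mm.
α = 2·arctan(27.9 / (2 × 369.6)) = 2·arctan(0.03774) ≈ 4.3230°.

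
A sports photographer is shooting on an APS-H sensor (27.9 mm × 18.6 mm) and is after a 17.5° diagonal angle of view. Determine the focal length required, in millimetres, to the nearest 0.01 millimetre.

Sensor diagonal = √(27.9² + 18.6²) = √1124.3700 ≈ 33.5316 mm.
From α = 2·arctan(d/2f) we get f = d / (2·tan(α/2)).
With d = 33.5316 mm and α/2 = 8.75°, tan(α/2) ≈ 0.15391, so f ≈ 33.5316 / 0.30783 ≈ 108.9292 mm.

108.93 mm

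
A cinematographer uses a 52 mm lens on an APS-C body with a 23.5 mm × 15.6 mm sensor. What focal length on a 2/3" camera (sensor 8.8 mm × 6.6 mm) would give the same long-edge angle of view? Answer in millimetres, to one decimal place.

19.5 mm

Equal angle of view means equal width/f ratio, so f₂ = f₁ · (width₂/width₁) = 52 × 8.8/23.5.
f₂ = 52 × 0.37447 ≈ 19.472 mm.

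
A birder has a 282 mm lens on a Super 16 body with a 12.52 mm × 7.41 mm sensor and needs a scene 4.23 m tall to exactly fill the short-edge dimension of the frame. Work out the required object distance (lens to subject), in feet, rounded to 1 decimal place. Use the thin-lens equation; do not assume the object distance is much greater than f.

529.1 ft

W: 4.23 m = 4230 mm.
Magnification m = h/W = dᵢ/dₒ; combined with 1/f = 1/dₒ + 1/dᵢ this gives dₒ = f·(1 + W/h).
dₒ = 282 mm × (1 + 4230/7.41) = 282 × 571.8502 ≈ 161261.757 mm = 161261.757/304.8 ft = 529.074 ft.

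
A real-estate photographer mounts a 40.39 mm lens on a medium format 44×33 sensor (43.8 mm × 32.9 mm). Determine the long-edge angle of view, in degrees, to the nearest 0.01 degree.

56.93°

Angle of view α = 2·arctan(w/2f) with w = 43.8 mm and f = 40.39 mm.
w/2f = 0.54221; arctan(0.54221) ≈ 28.4671°, so α ≈ 56.9343°.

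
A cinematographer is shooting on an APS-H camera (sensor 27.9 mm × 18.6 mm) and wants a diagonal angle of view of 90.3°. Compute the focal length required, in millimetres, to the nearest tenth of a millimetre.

Sensor diagonal = √(27.9² + 18.6²) = √1124.3700 ≈ 33.5316 mm.
From α = 2·arctan(d/2f) we get f = d / (2·tan(α/2)).
With d = 33.5316 mm and α/2 = 45.15°, tan(α/2) ≈ 1.00525, so f ≈ 33.5316 / 2.01050 ≈ 16.6783 mm.

16.7 mm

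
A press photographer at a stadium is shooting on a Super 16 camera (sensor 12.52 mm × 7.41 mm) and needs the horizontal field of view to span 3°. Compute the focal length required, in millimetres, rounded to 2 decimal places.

From α = 2·arctan(w/2f) we get f = w / (2·tan(α/2)).
With w = 12.52 mm and α/2 = 1.5°, tan(α/2) ≈ 0.02619, so f ≈ 12.52 / 0.05237 ≈ 239.0598 mm.

239.06 mm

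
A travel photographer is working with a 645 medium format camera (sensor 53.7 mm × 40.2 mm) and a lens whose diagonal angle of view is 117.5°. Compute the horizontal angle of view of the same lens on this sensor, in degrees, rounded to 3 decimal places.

Sensor diagonal = √(53.7² + 40.2²) = √4499.7300 ≈ 67.0800 mm.
From the diagonal AOV: f = 67.0800 / (2·tan(58.75°)) = 67.0800 / 3.29590 ≈ 20.3526 mm.
Horizontal AOV = 2·arctan(53.7 / (2 × 20.3526)) = 2·arctan(1.31924) ≈ 105.6750°.

105.675°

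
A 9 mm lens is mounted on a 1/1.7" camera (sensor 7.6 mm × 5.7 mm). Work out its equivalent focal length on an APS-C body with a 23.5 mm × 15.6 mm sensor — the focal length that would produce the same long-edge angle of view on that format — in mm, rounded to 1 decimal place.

27.8 mm

Equal angle of view means equal width/f ratio, so f₂ = f₁ · (width₂/width₁) = 9 × 23.5/7.6.
f₂ = 9 × 3.09211 ≈ 27.829 mm.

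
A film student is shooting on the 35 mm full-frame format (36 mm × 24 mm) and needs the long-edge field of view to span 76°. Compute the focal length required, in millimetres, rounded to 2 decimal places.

From α = 2·arctan(w/2f) we get f = w / (2·tan(α/2)).
With w = 36 mm and α/2 = 38°, tan(α/2) ≈ 0.78129, so f ≈ 36 / 1.56257 ≈ 23.0389 mm.

23.04 mm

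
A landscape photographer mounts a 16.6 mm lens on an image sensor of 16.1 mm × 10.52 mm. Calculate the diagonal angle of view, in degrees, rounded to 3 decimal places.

Sensor diagonal = √(16.1² + 10.52²) = √369.8804 ≈ 19.2323 mm.
Angle of view α = 2·arctan(d/2f) with d = 19.2323 mm and f = 16.6 mm.
d/2f = 0.57929; arctan(0.57929) ≈ 30.0831°, so α ≈ 60.1662°.

60.166°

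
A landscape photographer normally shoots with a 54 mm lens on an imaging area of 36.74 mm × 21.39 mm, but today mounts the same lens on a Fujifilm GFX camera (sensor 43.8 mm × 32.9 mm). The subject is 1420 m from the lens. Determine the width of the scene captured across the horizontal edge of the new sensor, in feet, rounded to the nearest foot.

The focal length stays 54 mm; the relevant sensor dimension is now w = 43.8 mm. Object distance dₒ = 1420 m = 1.42e+06 mm.
Thin-lens field width W = w·(dₒ − f)/f = 43.8 × (1.42e+06 − 54)/54 ≈ 1151733.978 mm = 1151733.978/304.8 ft = 3778.65 ft.

3779 ft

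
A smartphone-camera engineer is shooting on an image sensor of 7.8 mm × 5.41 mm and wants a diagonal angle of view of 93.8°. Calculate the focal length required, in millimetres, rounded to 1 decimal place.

4.4 mm

Sensor diagonal = √(7.8² + 5.41²) = √90.1081 ≈ 9.4925 mm.
From α = 2·arctan(d/2f) we get f = d / (2·tan(α/2)).
With d = 9.4925 mm and α/2 = 46.9°, tan(α/2) ≈ 1.06862, so f ≈ 9.4925 / 2.13725 ≈ 4.4415 mm.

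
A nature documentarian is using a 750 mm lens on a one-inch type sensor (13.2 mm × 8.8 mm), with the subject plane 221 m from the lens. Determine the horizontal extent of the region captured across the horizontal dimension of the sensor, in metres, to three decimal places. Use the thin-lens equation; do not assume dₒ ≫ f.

3.876 m

dₒ: 221 m = 221000 mm.
Similar triangles through the lens centre give W/dₒ = w/dᵢ; with 1/f = 1/dₒ + 1/dᵢ this gives W = w·(dₒ − f)/f.
W = 13.2 mm × (221000 − 750) / 750 = 13.2 × 293.6667 ≈ 3876.400 mm = 3.8764 m.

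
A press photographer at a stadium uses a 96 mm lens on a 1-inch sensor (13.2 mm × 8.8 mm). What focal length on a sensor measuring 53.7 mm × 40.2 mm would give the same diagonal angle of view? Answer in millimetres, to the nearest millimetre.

Sensor diagonal = √(13.2² + 8.8²) = √251.6800 ≈ 15.8644 mm.
Sensor diagonal = √(53.7² + 40.2²) = √4499.7300 ≈ 67.0800 mm.
Equal angle of view means equal diagonal/f ratio, so f₂ = f₁ · (diagonal₂/diagonal₁) = 96 × 67.0800/15.8644.
f₂ = 96 × 4.22833 ≈ 405.920 mm.

406 mm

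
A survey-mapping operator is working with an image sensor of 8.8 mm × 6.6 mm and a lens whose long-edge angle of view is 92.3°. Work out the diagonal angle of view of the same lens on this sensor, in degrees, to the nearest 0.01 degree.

From the long-edge AOV: f = 8.8 / (2·tan(46.15°)) = 8.8 / 2.08194 ≈ 4.2268 mm.
Sensor diagonal = √(8.8² + 6.6²) = √121.0000 ≈ 11.0000 mm.
Diagonal AOV = 2·arctan(11.0000 / (2 × 4.2268)) = 2·arctan(1.30121) ≈ 104.9145°.

104.91°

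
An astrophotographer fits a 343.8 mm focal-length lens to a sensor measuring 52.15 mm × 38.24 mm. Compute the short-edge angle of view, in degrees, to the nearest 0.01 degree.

6.37°

Angle of view α = 2·arctan(h/2f) with h = 38.24 mm and f = 343.8 mm.
h/2f = 0.05561; arctan(0.05561) ≈ 3.1832°, so α ≈ 6.3663°.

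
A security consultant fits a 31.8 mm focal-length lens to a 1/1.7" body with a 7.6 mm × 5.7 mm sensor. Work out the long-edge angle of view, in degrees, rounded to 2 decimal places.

Angle of view α = 2·arctan(w/2f) with w = 7.6 mm and f = 31.8 mm.
w/2f = 0.11950; arctan(0.11950) ≈ 6.8144°, so α ≈ 13.6287°.

13.63°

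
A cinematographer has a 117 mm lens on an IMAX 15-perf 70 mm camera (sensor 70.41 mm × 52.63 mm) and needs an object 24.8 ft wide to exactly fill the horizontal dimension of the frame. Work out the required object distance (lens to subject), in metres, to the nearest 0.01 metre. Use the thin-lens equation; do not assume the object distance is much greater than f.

W: 24.8 ft × 304.8 mm/ft = 7559.04 mm.
Magnification m = w/W = dᵢ/dₒ; combined with 1/f = 1/dₒ + 1/dᵢ this gives dₒ = f·(1 + W/w).
dₒ = 117 mm × (1 + 7559.04/70.41) = 117 × 108.3575 ≈ 12677.824 mm = 12.6778 m.

12.68 m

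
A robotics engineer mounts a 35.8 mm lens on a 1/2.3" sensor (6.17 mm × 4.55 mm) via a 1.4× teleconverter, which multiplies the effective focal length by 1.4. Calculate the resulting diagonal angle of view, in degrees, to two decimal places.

8.75°

Effective focal length f = 35.8 × 1.4 = 50.12 mm.
Sensor diagonal = √(6.17² + 4.55²) = √58.7714 ≈ 7.6663 mm.
α = 2·arctan(7.666 / (2 × 50.12)) = 2·arctan(0.07648) ≈ 8.7468°.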